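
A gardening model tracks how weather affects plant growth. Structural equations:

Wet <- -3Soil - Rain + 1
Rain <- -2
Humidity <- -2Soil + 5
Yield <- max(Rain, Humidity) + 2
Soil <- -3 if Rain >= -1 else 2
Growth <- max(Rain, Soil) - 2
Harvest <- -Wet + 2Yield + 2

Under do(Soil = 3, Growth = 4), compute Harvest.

10

Setting Soil = 3, Growth = 4 by intervention discards those variables' equations.
Wet = -3Soil - Rain + 1  [with Soil=3, Rain=-2]  = -6
Humidity = -2Soil + 5  [with Soil=3]  = -1
Yield = max(Rain, Humidity) + 2  [with Rain=-2, Humidity=-1]  = 1
Harvest = -Wet + 2Yield + 2  [with Wet=-6, Yield=1]  = 10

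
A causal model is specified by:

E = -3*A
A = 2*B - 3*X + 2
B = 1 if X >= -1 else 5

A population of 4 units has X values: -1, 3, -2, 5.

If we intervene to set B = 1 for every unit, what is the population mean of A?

0.25

do(B=1) breaks B's dependence on X. With B=1 fixed, A across the units is 7, -5, 10, -11, mean 0.25.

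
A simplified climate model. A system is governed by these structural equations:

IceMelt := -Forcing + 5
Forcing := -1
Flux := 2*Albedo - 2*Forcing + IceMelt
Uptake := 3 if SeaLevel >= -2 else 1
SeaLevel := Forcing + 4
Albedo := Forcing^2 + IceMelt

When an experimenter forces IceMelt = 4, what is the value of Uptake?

3

Under do(IceMelt=4), the mechanism IceMelt := -Forcing + 5 is discarded; IceMelt is fixed at 4.
No directed path runs from IceMelt to Uptake, so Uptake keeps its natural value.
SeaLevel = Forcing + 4  [with Forcing=-1]  = 3
Uptake = 3 if SeaLevel >= -2 else 1  [with SeaLevel=3]  = 3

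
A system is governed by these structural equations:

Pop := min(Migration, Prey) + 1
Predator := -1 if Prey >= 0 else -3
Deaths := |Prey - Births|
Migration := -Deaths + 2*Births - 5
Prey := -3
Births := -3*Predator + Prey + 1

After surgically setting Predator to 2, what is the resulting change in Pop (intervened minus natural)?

Under do(Predator=2), the mechanism Predator := -1 if Prey >= 0 else -3 is discarded; Predator is fixed at 2.
Births = -3*Predator + Prey + 1  [with Predator=2, Prey=-3]  = -8
Deaths = |Prey - Births|  [with Prey=-3, Births=-8]  = 5
Migration = -Deaths + 2*Births - 5  [with Deaths=5, Births=-8]  = -26
Pop = min(Migration, Prey) + 1  [with Migration=-26, Prey=-3]  = -25
Without intervention: Predator = -1 if Prey >= 0 else -3  [with Prey=-3]  = -3; Births = -3*Predator + Prey + 1  [with Predator=-3, Prey=-3]  = 7; Deaths = |Prey - Births|  [with Prey=-3, Births=7]  = 10; Migration = -Deaths + 2*Births - 5  [with Deaths=10, Births=7]  = -1; Pop = min(Migration, Prey) + 1  [with Migration=-1, Prey=-3]  = -2.
Change = -25 − (-2) = -23.

-23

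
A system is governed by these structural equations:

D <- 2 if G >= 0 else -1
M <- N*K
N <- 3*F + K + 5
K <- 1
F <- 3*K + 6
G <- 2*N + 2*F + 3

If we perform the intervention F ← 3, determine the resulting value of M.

do(F=3) replaces the equation F <- 3*K + 6 with the constant F = 3.
N = 3*F + K + 5  [with F=3, K=1]  = 15
M = N*K  [with N=15, K=1]  = 15

15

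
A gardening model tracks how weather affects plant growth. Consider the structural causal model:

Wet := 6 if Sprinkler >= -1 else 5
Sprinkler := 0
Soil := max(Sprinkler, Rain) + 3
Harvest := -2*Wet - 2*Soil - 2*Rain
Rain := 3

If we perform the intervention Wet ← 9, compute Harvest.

-36

Intervening sets Wet = 9 and removes its equation (Wet := 6 if Sprinkler >= -1 else 5).
Soil = max(Sprinkler, Rain) + 3  [with Sprinkler=0, Rain=3]  = 6
Harvest = -2*Wet - 2*Soil - 2*Rain  [with Wet=9, Soil=6, Rain=3]  = -36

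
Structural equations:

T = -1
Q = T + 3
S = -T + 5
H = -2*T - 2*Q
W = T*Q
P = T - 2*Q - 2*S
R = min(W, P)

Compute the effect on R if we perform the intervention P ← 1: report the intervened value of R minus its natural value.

Intervening sets P = 1 and removes its equation (P = T - 2*Q - 2*S).
Q = T + 3  [with T=-1]  = 2
W = T*Q  [with T=-1, Q=2]  = -2
R = min(W, P)  [with W=-2, P=1]  = -2
Without intervention: Q = T + 3  [with T=-1]  = 2; S = -T + 5  [with T=-1]  = 6; W = T*Q  [with T=-1, Q=2]  = -2; P = T - 2*Q - 2*S  [with T=-1, Q=2, S=6]  = -17; R = min(W, P)  [with W=-2, P=-17]  = -17.
Change = -2 − (-17) = 15.

15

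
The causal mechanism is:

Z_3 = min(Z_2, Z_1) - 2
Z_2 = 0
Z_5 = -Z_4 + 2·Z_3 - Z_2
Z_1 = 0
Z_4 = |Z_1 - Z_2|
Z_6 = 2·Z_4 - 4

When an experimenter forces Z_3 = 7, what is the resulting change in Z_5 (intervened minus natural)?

do(Z_3=7) replaces the equation Z_3 = min(Z_2, Z_1) - 2 with the constant Z_3 = 7.
Z_4 = |Z_1 - Z_2|  [with Z_1=0, Z_2=0]  = 0
Z_5 = -Z_4 + 2·Z_3 - Z_2  [with Z_4=0, Z_3=7, Z_2=0]  = 14
Without intervention: Z_3 = min(Z_2, Z_1) - 2  [with Z_2=0, Z_1=0]  = -2; Z_4 = |Z_1 - Z_2|  [with Z_1=0, Z_2=0]  = 0; Z_5 = -Z_4 + 2·Z_3 - Z_2  [with Z_4=0, Z_3=-2, Z_2=0]  = -4.
Change = 14 − (-4) = 18.

18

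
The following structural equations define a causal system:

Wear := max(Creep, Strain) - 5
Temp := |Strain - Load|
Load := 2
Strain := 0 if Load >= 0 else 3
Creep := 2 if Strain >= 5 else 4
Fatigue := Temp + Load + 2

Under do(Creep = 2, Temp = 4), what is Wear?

The joint intervention fixes Creep = 2, Temp = 4, removing each variable's own equation.
Strain = 0 if Load >= 0 else 3  [with Load=2]  = 0
Wear = max(Creep, Strain) - 5  [with Creep=2, Strain=0]  = -3

-3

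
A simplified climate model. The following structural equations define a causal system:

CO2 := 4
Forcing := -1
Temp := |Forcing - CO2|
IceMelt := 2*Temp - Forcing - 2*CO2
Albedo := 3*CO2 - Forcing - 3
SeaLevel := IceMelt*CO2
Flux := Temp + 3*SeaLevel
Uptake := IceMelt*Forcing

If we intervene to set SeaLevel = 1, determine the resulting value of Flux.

Intervening sets SeaLevel = 1 and removes its equation (SeaLevel := IceMelt*CO2).
Temp = |Forcing - CO2|  [with Forcing=-1, CO2=4]  = 5
Flux = Temp + 3*SeaLevel  [with Temp=5, SeaLevel=1]  = 8

8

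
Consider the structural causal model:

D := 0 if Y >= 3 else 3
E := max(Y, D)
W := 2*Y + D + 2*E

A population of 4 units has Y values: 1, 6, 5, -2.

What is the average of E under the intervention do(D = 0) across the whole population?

do(D=0) breaks D's dependence on Y. With D=0 fixed, E across the units is 1, 6, 5, 0, mean 3.

3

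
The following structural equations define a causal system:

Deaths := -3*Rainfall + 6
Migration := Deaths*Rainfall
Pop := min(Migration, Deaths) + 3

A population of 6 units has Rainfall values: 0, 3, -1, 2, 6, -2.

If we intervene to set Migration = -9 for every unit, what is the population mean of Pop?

Every unit gets Migration=-9 under the intervention. Pop values become -6, -6, -6, -6, -9, -6; E[Pop|do(Migration=-9)] = -6.5.

-6.5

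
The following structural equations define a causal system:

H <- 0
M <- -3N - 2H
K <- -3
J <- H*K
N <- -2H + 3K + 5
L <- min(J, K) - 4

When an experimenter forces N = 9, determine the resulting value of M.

-27

The intervention breaks the incoming arrows to N: N <- -2H + 3K + 5 no longer applies, and N = 9.
M = -3N - 2H  [with N=9, H=0]  = -27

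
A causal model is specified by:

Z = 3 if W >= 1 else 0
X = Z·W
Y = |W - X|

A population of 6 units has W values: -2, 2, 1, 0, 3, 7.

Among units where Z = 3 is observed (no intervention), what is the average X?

Conditioning on Z=3 selects the 4 unit(s) with W ∈ {2, 1, 3, 7}. Their X values: 6, 3, 9, 21. Mean = 9.75.

9.75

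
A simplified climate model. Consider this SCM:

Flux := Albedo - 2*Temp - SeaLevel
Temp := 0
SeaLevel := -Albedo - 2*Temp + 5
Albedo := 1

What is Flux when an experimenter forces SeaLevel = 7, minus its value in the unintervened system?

The intervention breaks the incoming arrows to SeaLevel: SeaLevel := -Albedo - 2*Temp + 5 no longer applies, and SeaLevel = 7.
Flux = Albedo - 2*Temp - SeaLevel  [with Albedo=1, Temp=0, SeaLevel=7]  = -6
Without intervention: SeaLevel = -Albedo - 2*Temp + 5  [with Albedo=1, Temp=0]  = 4; Flux = Albedo - 2*Temp - SeaLevel  [with Albedo=1, Temp=0, SeaLevel=4]  = -3.
Change = -6 − (-3) = -3.

-3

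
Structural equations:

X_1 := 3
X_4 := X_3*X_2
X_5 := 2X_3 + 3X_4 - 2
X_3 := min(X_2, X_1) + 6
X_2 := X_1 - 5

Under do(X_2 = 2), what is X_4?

16

Under do(X_2=2), the mechanism X_2 := X_1 - 5 is discarded; X_2 is fixed at 2.
X_3 = min(X_2, X_1) + 6  [with X_2=2, X_1=3]  = 8
X_4 = X_3*X_2  [with X_3=8, X_2=2]  = 16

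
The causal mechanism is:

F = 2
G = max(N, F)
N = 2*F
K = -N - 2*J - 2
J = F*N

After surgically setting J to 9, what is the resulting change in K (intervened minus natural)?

The intervention breaks the incoming arrows to J: J = F*N no longer applies, and J = 9.
N = 2*F  [with F=2]  = 4
K = -N - 2*J - 2  [with N=4, J=9]  = -24
Without intervention: N = 2*F  [with F=2]  = 4; J = F*N  [with F=2, N=4]  = 8; K = -N - 2*J - 2  [with N=4, J=8]  = -22.
Change = -24 − (-22) = -2.

-2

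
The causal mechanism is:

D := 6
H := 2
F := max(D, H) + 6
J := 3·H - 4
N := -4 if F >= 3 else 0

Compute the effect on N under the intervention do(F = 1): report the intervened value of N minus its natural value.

do(F=1) replaces the equation F := max(D, H) + 6 with the constant F = 1.
N = -4 if F >= 3 else 0  [with F=1]  = 0
Without intervention: F = max(D, H) + 6  [with D=6, H=2]  = 12; N = -4 if F >= 3 else 0  [with F=12]  = -4.
Change = 0 − (-4) = 4.

4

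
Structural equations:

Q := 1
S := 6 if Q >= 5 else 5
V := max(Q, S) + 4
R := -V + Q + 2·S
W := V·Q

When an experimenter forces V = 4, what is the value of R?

The intervention breaks the incoming arrows to V: V := max(Q, S) + 4 no longer applies, and V = 4.
S = 6 if Q >= 5 else 5  [with Q=1]  = 5
R = -V + Q + 2·S  [with V=4, Q=1, S=5]  = 7

7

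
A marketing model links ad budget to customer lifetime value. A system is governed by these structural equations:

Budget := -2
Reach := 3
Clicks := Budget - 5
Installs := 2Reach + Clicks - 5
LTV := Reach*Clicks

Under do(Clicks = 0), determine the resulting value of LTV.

do(Clicks=0) replaces the equation Clicks := Budget - 5 with the constant Clicks = 0.
LTV = Reach*Clicks  [with Reach=3, Clicks=0]  = 0

0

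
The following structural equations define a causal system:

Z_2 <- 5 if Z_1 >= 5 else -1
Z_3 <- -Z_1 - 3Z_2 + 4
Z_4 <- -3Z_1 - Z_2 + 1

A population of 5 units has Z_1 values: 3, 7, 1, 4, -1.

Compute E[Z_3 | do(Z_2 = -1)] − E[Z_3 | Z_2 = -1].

-1.05

Under do(Z_2=-1), Z_2's equation is replaced by Z_2=-1 for every unit. Per-unit Z_3: 4, 0, 6, 3, 8. Mean = 4.2.
E[Z_3|Z_2=-1] averages over only the 4 units with Z_2=-1 (Z_1 = 3, 1, 4, -1): Z_3 = 4, 6, 3, 8, mean 5.25.
Difference = 4.2 − 5.25 = -1.05.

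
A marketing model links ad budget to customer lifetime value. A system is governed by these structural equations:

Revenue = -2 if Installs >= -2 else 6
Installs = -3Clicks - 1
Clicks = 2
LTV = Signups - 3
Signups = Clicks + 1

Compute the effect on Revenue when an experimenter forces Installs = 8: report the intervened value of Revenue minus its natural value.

-8

Under do(Installs=8), the mechanism Installs = -3Clicks - 1 is discarded; Installs is fixed at 8.
Revenue = -2 if Installs >= -2 else 6  [with Installs=8]  = -2
Without intervention: Installs = -3Clicks - 1  [with Clicks=2]  = -7; Revenue = -2 if Installs >= -2 else 6  [with Installs=-7]  = 6.
Change = -2 − 6 = -8.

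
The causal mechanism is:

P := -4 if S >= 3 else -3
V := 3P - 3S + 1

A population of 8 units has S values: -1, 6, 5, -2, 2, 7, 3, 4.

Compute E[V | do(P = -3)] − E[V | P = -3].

Every unit gets P=-3 under the intervention. V values become -5, -26, -23, -2, -14, -29, -17, -20; E[V|do(P=-3)] = -17.
Observing P=-3 restricts to units where P's equation naturally yields -3: S ∈ {-1, -2, 2}. In that subpopulation V = -5, -2, -14, mean -7.
Difference = -17 − (-7) = -10.

-10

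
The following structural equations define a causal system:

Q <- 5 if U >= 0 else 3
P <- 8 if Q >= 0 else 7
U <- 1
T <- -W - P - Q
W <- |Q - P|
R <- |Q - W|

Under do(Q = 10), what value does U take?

1

Under do(Q=10), the mechanism Q <- 5 if U >= 0 else 3 is discarded; Q is fixed at 10.
U is not downstream of the intervention, so its value is determined by the original equations.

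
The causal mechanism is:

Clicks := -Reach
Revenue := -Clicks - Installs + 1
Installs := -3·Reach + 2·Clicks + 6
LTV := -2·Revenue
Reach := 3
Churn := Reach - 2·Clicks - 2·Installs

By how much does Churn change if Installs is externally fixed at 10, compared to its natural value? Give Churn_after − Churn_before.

-38

The intervention breaks the incoming arrows to Installs: Installs := -3·Reach + 2·Clicks + 6 no longer applies, and Installs = 10.
Clicks = -Reach  [with Reach=3]  = -3
Churn = Reach - 2·Clicks - 2·Installs  [with Reach=3, Clicks=-3, Installs=10]  = -11
Without intervention: Clicks = -Reach  [with Reach=3]  = -3; Installs = -3·Reach + 2·Clicks + 6  [with Reach=3, Clicks=-3]  = -9; Churn = Reach - 2·Clicks - 2·Installs  [with Reach=3, Clicks=-3, Installs=-9]  = 27.
Change = -11 − 27 = -38.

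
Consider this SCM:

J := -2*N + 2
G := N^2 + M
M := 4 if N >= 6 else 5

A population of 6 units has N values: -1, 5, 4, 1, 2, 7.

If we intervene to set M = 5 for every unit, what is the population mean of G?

do(M=5) breaks M's dependence on N. With M=5 fixed, G across the units is 6, 30, 21, 6, 9, 54, mean 21.

21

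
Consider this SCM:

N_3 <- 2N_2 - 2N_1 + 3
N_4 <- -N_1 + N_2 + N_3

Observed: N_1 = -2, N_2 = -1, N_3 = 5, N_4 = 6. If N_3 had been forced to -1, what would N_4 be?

The intervention breaks the incoming arrows to N_3: N_3 <- 2N_2 - 2N_1 + 3 no longer applies, and N_3 = -1.
N_4 = -N_1 + N_2 + N_3  [with N_1=-2, N_2=-1, N_3=-1]  = 0

0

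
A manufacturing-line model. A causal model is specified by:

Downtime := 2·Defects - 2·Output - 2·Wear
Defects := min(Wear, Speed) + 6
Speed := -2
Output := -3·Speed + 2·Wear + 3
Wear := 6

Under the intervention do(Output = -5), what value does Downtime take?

6

Intervening sets Output = -5 and removes its equation (Output := -3·Speed + 2·Wear + 3).
Defects = min(Wear, Speed) + 6  [with Wear=6, Speed=-2]  = 4
Downtime = 2·Defects - 2·Output - 2·Wear  [with Defects=4, Output=-5, Wear=6]  = 6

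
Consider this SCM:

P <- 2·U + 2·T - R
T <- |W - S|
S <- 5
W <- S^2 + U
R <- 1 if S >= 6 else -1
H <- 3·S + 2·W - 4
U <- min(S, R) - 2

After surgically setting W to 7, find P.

-1

The intervention breaks the incoming arrows to W: W <- S^2 + U no longer applies, and W = 7.
R = 1 if S >= 6 else -1  [with S=5]  = -1
U = min(S, R) - 2  [with S=5, R=-1]  = -3
T = |W - S|  [with W=7, S=5]  = 2
P = 2·U + 2·T - R  [with U=-3, T=2, R=-1]  = -1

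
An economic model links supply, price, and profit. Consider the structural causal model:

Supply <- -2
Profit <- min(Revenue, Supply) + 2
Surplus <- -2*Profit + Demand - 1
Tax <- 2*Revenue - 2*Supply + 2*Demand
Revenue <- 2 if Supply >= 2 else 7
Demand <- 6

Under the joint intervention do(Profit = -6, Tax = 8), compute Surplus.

Setting Profit = -6, Tax = 8 by intervention discards those variables' equations.
Surplus = -2*Profit + Demand - 1  [with Profit=-6, Demand=6]  = 17

17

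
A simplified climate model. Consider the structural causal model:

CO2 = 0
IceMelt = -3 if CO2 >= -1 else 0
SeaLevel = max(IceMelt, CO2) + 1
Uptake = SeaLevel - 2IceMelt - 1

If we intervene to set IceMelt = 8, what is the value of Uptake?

Under do(IceMelt=8), the mechanism IceMelt = -3 if CO2 >= -1 else 0 is discarded; IceMelt is fixed at 8.
SeaLevel = max(IceMelt, CO2) + 1  [with IceMelt=8, CO2=0]  = 9
Uptake = SeaLevel - 2IceMelt - 1  [with SeaLevel=9, IceMelt=8]  = -8

-8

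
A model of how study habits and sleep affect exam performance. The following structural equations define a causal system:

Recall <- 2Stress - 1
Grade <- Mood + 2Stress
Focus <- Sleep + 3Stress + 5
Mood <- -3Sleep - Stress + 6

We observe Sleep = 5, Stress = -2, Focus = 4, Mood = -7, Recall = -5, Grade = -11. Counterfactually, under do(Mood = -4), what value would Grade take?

-8

Under do(Mood=-4), the mechanism Mood <- -3Sleep - Stress + 6 is discarded; Mood is fixed at -4.
Grade = Mood + 2Stress  [with Mood=-4, Stress=-2]  = -8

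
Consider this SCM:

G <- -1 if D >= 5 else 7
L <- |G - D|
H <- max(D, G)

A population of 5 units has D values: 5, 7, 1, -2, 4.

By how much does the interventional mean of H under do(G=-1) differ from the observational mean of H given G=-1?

-2.8

The intervention sets G=-1 in all 5 units regardless of D. Recomputing H per unit gives 5, 7, 1, -1, 4; average 3.2.
E[H|G=-1] averages over only the 2 units with G=-1 (D = 5, 7): H = 5, 7, mean 6.
Difference = 3.2 − 6 = -2.8.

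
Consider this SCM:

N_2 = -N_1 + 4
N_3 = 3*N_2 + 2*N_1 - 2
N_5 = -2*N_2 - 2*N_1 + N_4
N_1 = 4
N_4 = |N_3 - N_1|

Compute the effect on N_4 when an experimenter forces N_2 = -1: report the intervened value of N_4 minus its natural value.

Under do(N_2=-1), the mechanism N_2 = -N_1 + 4 is discarded; N_2 is fixed at -1.
N_3 = 3*N_2 + 2*N_1 - 2  [with N_2=-1, N_1=4]  = 3
N_4 = |N_3 - N_1|  [with N_3=3, N_1=4]  = 1
Without intervention: N_2 = -N_1 + 4  [with N_1=4]  = 0; N_3 = 3*N_2 + 2*N_1 - 2  [with N_2=0, N_1=4]  = 6; N_4 = |N_3 - N_1|  [with N_3=6, N_1=4]  = 2.
Change = 1 − 2 = -1.

-1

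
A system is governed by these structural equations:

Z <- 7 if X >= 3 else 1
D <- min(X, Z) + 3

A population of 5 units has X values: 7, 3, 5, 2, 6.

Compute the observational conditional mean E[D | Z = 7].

8.25

Conditioning on Z=7 selects the 4 unit(s) with X ∈ {7, 3, 5, 6}. Their D values: 10, 6, 8, 9. Mean = 8.25.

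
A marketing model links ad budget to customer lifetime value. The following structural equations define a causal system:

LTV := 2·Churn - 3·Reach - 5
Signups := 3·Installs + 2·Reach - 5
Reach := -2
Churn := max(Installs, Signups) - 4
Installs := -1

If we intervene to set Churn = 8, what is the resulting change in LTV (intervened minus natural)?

Intervening sets Churn = 8 and removes its equation (Churn := max(Installs, Signups) - 4).
LTV = 2·Churn - 3·Reach - 5  [with Churn=8, Reach=-2]  = 17
Without intervention: Signups = 3·Installs + 2·Reach - 5  [with Installs=-1, Reach=-2]  = -12; Churn = max(Installs, Signups) - 4  [with Installs=-1, Signups=-12]  = -5; LTV = 2·Churn - 3·Reach - 5  [with Churn=-5, Reach=-2]  = -9.
Change = 17 − (-9) = 26.

26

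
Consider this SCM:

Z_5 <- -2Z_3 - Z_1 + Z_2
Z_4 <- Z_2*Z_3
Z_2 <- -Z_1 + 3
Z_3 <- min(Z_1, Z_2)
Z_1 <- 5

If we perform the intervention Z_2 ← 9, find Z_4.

Under do(Z_2=9), the mechanism Z_2 <- -Z_1 + 3 is discarded; Z_2 is fixed at 9.
Z_3 = min(Z_1, Z_2)  [with Z_1=5, Z_2=9]  = 5
Z_4 = Z_2*Z_3  [with Z_2=9, Z_3=5]  = 45

45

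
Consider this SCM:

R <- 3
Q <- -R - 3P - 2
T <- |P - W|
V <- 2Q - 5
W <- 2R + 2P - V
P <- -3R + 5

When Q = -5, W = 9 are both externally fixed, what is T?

13

Setting Q = -5, W = 9 by intervention discards those variables' equations.
P = -3R + 5  [with R=3]  = -4
T = |P - W|  [with P=-4, W=9]  = 13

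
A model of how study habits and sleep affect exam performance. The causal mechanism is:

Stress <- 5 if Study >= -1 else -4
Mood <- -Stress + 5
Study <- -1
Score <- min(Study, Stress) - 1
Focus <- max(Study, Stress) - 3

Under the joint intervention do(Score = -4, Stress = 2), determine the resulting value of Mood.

The joint intervention fixes Score = -4, Stress = 2, removing each variable's own equation.
Mood = -Stress + 5  [with Stress=2]  = 3

3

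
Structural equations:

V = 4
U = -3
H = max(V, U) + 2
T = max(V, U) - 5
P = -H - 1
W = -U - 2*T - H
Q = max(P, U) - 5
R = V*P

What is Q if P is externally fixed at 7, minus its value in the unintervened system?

10

Under do(P=7), the mechanism P = -H - 1 is discarded; P is fixed at 7.
Q = max(P, U) - 5  [with P=7, U=-3]  = 2
Without intervention: H = max(V, U) + 2  [with V=4, U=-3]  = 6; P = -H - 1  [with H=6]  = -7; Q = max(P, U) - 5  [with P=-7, U=-3]  = -8.
Change = 2 − (-8) = 10.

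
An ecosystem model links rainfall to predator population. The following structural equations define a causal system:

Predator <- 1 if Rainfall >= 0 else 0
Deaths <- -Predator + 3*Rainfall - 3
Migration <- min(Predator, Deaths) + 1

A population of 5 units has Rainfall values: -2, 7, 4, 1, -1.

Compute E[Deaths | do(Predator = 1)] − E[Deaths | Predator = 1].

The intervention sets Predator=1 in all 5 units regardless of Rainfall. Recomputing Deaths per unit gives -10, 17, 8, -1, -7; average 1.4.
Observing Predator=1 restricts to units where Predator's equation naturally yields 1: Rainfall ∈ {7, 4, 1}. In that subpopulation Deaths = 17, 8, -1, mean 8.
Difference = 1.4 − 8 = -6.6.

-6.6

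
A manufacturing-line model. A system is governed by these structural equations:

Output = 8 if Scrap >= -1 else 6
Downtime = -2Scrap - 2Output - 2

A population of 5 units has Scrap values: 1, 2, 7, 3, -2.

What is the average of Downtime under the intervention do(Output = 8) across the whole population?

The intervention sets Output=8 in all 5 units regardless of Scrap. Recomputing Downtime per unit gives -20, -22, -32, -24, -14; average -22.4.

-22.4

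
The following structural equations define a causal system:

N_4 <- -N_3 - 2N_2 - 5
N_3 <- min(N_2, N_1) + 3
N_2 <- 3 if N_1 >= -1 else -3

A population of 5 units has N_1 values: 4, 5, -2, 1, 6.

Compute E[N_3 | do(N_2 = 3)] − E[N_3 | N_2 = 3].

Every unit gets N_2=3 under the intervention. N_3 values become 6, 6, 1, 4, 6; E[N_3|do(N_2=3)] = 4.6.
Observing N_2=3 restricts to units where N_2's equation naturally yields 3: N_1 ∈ {4, 5, 1, 6}. In that subpopulation N_3 = 6, 6, 4, 6, mean 5.5.
Difference = 4.6 − 5.5 = -0.9.

-0.9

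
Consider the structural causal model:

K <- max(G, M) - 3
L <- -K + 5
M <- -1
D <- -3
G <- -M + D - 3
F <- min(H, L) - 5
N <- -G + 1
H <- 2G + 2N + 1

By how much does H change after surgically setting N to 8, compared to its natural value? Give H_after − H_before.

Intervening sets N = 8 and removes its equation (N <- -G + 1).
G = -M + D - 3  [with M=-1, D=-3]  = -5
H = 2G + 2N + 1  [with G=-5, N=8]  = 7
Without intervention: G = -M + D - 3  [with M=-1, D=-3]  = -5; N = -G + 1  [with G=-5]  = 6; H = 2G + 2N + 1  [with G=-5, N=6]  = 3.
Change = 7 − 3 = 4.

4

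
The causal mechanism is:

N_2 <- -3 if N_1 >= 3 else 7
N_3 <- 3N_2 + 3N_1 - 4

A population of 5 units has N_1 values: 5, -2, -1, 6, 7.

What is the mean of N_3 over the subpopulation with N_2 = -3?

Conditioning on N_2=-3 selects the 3 unit(s) with N_1 ∈ {5, 6, 7}. Their N_3 values: 2, 5, 8. Mean = 5.

5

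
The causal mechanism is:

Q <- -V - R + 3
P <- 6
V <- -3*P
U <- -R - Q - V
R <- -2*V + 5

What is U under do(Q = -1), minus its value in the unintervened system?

-19

Intervening sets Q = -1 and removes its equation (Q <- -V - R + 3).
V = -3*P  [with P=6]  = -18
R = -2*V + 5  [with V=-18]  = 41
U = -R - Q - V  [with R=41, Q=-1, V=-18]  = -22
Without intervention: V = -3*P  [with P=6]  = -18; R = -2*V + 5  [with V=-18]  = 41; Q = -V - R + 3  [with V=-18, R=41]  = -20; U = -R - Q - V  [with R=41, Q=-20, V=-18]  = -3.
Change = -22 − (-3) = -19.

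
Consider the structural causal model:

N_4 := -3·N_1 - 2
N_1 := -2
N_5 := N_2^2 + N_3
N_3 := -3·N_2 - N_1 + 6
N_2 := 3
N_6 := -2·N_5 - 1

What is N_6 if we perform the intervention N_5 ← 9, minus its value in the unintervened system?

The intervention breaks the incoming arrows to N_5: N_5 := N_2^2 + N_3 no longer applies, and N_5 = 9.
N_6 = -2·N_5 - 1  [with N_5=9]  = -19
Without intervention: N_3 = -3·N_2 - N_1 + 6  [with N_2=3, N_1=-2]  = -1; N_5 = N_2^2 + N_3  [with N_2=3, N_3=-1]  = 8; N_6 = -2·N_5 - 1  [with N_5=8]  = -17.
Change = -19 − (-17) = -2.

-2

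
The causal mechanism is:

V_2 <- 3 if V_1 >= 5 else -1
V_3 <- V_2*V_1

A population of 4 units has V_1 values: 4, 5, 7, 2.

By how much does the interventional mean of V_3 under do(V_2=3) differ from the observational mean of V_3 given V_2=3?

-4.5

Every unit gets V_2=3 under the intervention. V_3 values become 12, 15, 21, 6; E[V_3|do(V_2=3)] = 13.5.
E[V_3|V_2=3] averages over only the 2 units with V_2=3 (V_1 = 5, 7): V_3 = 15, 21, mean 18.
Difference = 13.5 − 18 = -4.5.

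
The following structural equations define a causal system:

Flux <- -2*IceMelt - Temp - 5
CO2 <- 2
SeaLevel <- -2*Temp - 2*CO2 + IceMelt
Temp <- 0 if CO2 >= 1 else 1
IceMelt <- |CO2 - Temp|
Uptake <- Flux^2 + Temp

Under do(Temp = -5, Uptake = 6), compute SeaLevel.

13

The joint intervention fixes Temp = -5, Uptake = 6, removing each variable's own equation.
IceMelt = |CO2 - Temp|  [with CO2=2, Temp=-5]  = 7
SeaLevel = -2*Temp - 2*CO2 + IceMelt  [with Temp=-5, CO2=2, IceMelt=7]  = 13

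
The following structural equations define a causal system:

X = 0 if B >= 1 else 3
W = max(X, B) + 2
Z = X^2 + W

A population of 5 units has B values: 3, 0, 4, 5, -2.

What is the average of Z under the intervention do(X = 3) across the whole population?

Under do(X=3), X's equation is replaced by X=3 for every unit. Per-unit Z: 14, 14, 15, 16, 14. Mean = 14.6.

14.6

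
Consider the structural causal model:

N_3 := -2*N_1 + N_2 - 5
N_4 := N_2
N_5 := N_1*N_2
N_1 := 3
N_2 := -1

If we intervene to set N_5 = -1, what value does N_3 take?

-12

do(N_5=-1) replaces the equation N_5 := N_1*N_2 with the constant N_5 = -1.
N_3 is not downstream of the intervention, so its value is determined by the original equations.
N_3 = -2*N_1 + N_2 - 5  [with N_1=3, N_2=-1]  = -12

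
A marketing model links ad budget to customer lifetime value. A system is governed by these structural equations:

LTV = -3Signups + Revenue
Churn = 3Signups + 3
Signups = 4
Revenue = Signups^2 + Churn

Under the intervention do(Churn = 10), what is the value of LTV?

14

Under do(Churn=10), the mechanism Churn = 3Signups + 3 is discarded; Churn is fixed at 10.
Revenue = Signups^2 + Churn  [with Signups=4, Churn=10]  = 26
LTV = -3Signups + Revenue  [with Signups=4, Revenue=26]  = 14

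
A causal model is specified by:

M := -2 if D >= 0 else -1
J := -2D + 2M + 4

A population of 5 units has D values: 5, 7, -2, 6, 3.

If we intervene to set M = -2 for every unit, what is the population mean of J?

-7.6

Under do(M=-2), M's equation is replaced by M=-2 for every unit. Per-unit J: -10, -14, 4, -12, -6. Mean = -7.6.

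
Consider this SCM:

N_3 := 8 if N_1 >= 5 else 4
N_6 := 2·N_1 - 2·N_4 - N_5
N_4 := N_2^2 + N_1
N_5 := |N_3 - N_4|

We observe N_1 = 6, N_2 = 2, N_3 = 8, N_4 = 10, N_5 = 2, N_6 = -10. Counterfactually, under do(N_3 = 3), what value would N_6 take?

-15

The intervention breaks the incoming arrows to N_3: N_3 := 8 if N_1 >= 5 else 4 no longer applies, and N_3 = 3.
N_4 = N_2^2 + N_1  [with N_2=2, N_1=6]  = 10
N_5 = |N_3 - N_4|  [with N_3=3, N_4=10]  = 7
N_6 = 2·N_1 - 2·N_4 - N_5  [with N_1=6, N_4=10, N_5=7]  = -15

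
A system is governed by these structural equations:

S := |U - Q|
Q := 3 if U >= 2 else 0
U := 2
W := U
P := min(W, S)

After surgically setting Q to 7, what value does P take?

2

do(Q=7) replaces the equation Q := 3 if U >= 2 else 0 with the constant Q = 7.
W = U  [with U=2]  = 2
S = |U - Q|  [with U=2, Q=7]  = 5
P = min(W, S)  [with W=2, S=5]  = 2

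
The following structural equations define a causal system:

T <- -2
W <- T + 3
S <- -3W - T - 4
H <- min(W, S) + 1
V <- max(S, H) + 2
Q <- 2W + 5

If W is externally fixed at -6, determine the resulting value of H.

Under do(W=-6), the mechanism W <- T + 3 is discarded; W is fixed at -6.
S = -3W - T - 4  [with W=-6, T=-2]  = 16
H = min(W, S) + 1  [with W=-6, S=16]  = -5

-5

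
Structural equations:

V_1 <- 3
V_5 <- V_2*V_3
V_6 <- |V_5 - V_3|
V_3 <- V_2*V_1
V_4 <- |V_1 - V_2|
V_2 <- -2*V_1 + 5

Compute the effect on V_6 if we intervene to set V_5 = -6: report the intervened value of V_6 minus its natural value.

The intervention breaks the incoming arrows to V_5: V_5 <- V_2*V_3 no longer applies, and V_5 = -6.
V_2 = -2*V_1 + 5  [with V_1=3]  = -1
V_3 = V_2*V_1  [with V_2=-1, V_1=3]  = -3
V_6 = |V_5 - V_3|  [with V_5=-6, V_3=-3]  = 3
Without intervention: V_2 = -2*V_1 + 5  [with V_1=3]  = -1; V_3 = V_2*V_1  [with V_2=-1, V_1=3]  = -3; V_5 = V_2*V_3  [with V_2=-1, V_3=-3]  = 3; V_6 = |V_5 - V_3|  [with V_5=3, V_3=-3]  = 6.
Change = 3 − 6 = -3.

-3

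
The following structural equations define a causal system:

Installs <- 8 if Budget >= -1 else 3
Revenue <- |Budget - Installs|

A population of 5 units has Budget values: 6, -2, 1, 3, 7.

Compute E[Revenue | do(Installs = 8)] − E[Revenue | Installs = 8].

1.25

Every unit gets Installs=8 under the intervention. Revenue values become 2, 10, 7, 5, 1; E[Revenue|do(Installs=8)] = 5.
Conditioning on Installs=8 selects the 4 unit(s) with Budget ∈ {6, 1, 3, 7}. Their Revenue values: 2, 7, 5, 1. Mean = 3.75.
Difference = 5 − 3.75 = 1.25.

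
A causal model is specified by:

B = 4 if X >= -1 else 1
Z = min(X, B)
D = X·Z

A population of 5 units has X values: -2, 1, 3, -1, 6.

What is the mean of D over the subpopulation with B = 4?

Conditioning on B=4 selects the 4 unit(s) with X ∈ {1, 3, -1, 6}. Their D values: 1, 9, 1, 24. Mean = 8.75.

8.75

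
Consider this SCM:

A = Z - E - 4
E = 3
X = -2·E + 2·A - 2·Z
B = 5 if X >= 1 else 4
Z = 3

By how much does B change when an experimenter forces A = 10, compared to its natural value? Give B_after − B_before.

1

do(A=10) replaces the equation A = Z - E - 4 with the constant A = 10.
X = -2·E + 2·A - 2·Z  [with E=3, A=10, Z=3]  = 8
B = 5 if X >= 1 else 4  [with X=8]  = 5
Without intervention: A = Z - E - 4  [with Z=3, E=3]  = -4; X = -2·E + 2·A - 2·Z  [with E=3, A=-4, Z=3]  = -20; B = 5 if X >= 1 else 4  [with X=-20]  = 4.
Change = 5 − 4 = 1.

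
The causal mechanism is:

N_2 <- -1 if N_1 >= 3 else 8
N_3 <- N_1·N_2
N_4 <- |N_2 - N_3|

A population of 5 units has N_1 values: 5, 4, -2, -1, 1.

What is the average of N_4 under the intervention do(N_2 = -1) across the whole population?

2.4

do(N_2=-1) breaks N_2's dependence on N_1. With N_2=-1 fixed, N_4 across the units is 4, 3, 3, 2, 0, mean 2.4.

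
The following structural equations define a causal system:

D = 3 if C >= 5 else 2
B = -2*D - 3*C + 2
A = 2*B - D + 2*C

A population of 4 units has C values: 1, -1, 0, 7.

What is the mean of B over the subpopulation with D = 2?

E[B|D=2] averages over only the 3 units with D=2 (C = 1, -1, 0): B = -5, 1, -2, mean -2.

-2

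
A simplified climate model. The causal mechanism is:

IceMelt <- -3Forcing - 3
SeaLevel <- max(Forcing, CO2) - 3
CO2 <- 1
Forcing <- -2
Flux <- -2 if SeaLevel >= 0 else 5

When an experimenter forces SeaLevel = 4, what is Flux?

-2

Intervening sets SeaLevel = 4 and removes its equation (SeaLevel <- max(Forcing, CO2) - 3).
Flux = -2 if SeaLevel >= 0 else 5  [with SeaLevel=4]  = -2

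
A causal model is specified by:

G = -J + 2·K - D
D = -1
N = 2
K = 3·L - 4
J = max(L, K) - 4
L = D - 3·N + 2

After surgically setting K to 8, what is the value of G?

13

Under do(K=8), the mechanism K = 3·L - 4 is discarded; K is fixed at 8.
L = D - 3·N + 2  [with D=-1, N=2]  = -5
J = max(L, K) - 4  [with L=-5, K=8]  = 4
G = -J + 2·K - D  [with J=4, K=8, D=-1]  = 13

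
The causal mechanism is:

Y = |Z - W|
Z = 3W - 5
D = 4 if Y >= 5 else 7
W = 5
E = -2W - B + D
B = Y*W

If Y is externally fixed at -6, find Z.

Under do(Y=-6), the mechanism Y = |Z - W| is discarded; Y is fixed at -6.
Since Z is not a descendant of the intervened variable, it is unaffected.
Z = 3W - 5  [with W=5]  = 10

10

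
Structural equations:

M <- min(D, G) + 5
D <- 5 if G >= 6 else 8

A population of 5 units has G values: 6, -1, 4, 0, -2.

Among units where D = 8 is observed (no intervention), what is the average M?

5.25

Conditioning on D=8 selects the 4 unit(s) with G ∈ {-1, 4, 0, -2}. Their M values: 4, 9, 5, 3. Mean = 5.25.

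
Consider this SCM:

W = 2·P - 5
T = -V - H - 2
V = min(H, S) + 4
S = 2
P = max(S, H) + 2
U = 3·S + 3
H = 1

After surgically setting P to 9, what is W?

The intervention breaks the incoming arrows to P: P = max(S, H) + 2 no longer applies, and P = 9.
W = 2·P - 5  [with P=9]  = 13

13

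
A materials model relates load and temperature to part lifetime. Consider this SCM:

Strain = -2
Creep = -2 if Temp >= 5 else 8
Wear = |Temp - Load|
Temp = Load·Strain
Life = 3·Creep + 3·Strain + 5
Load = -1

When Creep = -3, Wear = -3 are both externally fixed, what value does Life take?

-10

The joint intervention fixes Creep = -3, Wear = -3, removing each variable's own equation.
Life = 3·Creep + 3·Strain + 5  [with Creep=-3, Strain=-2]  = -10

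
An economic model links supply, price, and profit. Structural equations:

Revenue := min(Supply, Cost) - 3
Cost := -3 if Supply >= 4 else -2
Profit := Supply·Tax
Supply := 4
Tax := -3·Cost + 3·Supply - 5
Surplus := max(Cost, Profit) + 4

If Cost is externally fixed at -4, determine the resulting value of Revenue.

-7

The intervention breaks the incoming arrows to Cost: Cost := -3 if Supply >= 4 else -2 no longer applies, and Cost = -4.
Revenue = min(Supply, Cost) - 3  [with Supply=4, Cost=-4]  = -7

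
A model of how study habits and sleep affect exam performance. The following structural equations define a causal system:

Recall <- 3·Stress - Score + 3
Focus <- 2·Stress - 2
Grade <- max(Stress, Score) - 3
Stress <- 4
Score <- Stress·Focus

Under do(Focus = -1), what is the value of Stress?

4

Under do(Focus=-1), the mechanism Focus <- 2·Stress - 2 is discarded; Focus is fixed at -1.
Stress is not downstream of the intervention, so its value is determined by the original equations.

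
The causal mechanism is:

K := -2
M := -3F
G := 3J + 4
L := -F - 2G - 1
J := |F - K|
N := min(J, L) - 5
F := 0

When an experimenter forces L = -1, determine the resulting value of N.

The intervention breaks the incoming arrows to L: L := -F - 2G - 1 no longer applies, and L = -1.
J = |F - K|  [with F=0, K=-2]  = 2
N = min(J, L) - 5  [with J=2, L=-1]  = -6

-6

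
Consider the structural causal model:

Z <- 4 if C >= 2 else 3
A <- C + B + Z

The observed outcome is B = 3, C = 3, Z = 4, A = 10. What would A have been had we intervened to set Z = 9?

15

The intervention breaks the incoming arrows to Z: Z <- 4 if C >= 2 else 3 no longer applies, and Z = 9.
A = C + B + Z  [with C=3, B=3, Z=9]  = 15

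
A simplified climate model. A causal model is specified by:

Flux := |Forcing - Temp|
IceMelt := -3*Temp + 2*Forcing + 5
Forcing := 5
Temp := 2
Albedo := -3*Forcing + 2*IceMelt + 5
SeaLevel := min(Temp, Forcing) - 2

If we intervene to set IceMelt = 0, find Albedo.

The intervention breaks the incoming arrows to IceMelt: IceMelt := -3*Temp + 2*Forcing + 5 no longer applies, and IceMelt = 0.
Albedo = -3*Forcing + 2*IceMelt + 5  [with Forcing=5, IceMelt=0]  = -10

-10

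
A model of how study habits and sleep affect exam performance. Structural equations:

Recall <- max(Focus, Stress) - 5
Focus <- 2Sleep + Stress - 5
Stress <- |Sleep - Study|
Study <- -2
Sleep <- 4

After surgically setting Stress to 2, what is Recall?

do(Stress=2) replaces the equation Stress <- |Sleep - Study| with the constant Stress = 2.
Focus = 2Sleep + Stress - 5  [with Sleep=4, Stress=2]  = 5
Recall = max(Focus, Stress) - 5  [with Focus=5, Stress=2]  = 0

0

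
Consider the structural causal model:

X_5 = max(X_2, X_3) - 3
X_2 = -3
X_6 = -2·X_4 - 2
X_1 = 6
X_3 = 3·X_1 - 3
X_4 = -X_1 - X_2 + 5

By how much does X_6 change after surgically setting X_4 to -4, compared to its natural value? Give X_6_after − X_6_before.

12

Under do(X_4=-4), the mechanism X_4 = -X_1 - X_2 + 5 is discarded; X_4 is fixed at -4.
X_6 = -2·X_4 - 2  [with X_4=-4]  = 6
Without intervention: X_4 = -X_1 - X_2 + 5  [with X_1=6, X_2=-3]  = 2; X_6 = -2·X_4 - 2  [with X_4=2]  = -6.
Change = 6 − (-6) = 12.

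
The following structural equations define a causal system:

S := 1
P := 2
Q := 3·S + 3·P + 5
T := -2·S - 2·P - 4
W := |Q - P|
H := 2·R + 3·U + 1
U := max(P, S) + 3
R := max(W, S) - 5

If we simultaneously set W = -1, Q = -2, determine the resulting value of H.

8

Under do(W = -1, Q = -2), each intervened variable's structural equation is replaced by its fixed value.
U = max(P, S) + 3  [with P=2, S=1]  = 5
R = max(W, S) - 5  [with W=-1, S=1]  = -4
H = 2·R + 3·U + 1  [with R=-4, U=5]  = 8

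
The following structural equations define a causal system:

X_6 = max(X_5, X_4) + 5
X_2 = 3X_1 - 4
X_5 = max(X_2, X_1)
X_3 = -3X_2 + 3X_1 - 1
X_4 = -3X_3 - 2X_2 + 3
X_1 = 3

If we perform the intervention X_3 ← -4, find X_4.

The intervention breaks the incoming arrows to X_3: X_3 = -3X_2 + 3X_1 - 1 no longer applies, and X_3 = -4.
X_2 = 3X_1 - 4  [with X_1=3]  = 5
X_4 = -3X_3 - 2X_2 + 3  [with X_3=-4, X_2=5]  = 5

5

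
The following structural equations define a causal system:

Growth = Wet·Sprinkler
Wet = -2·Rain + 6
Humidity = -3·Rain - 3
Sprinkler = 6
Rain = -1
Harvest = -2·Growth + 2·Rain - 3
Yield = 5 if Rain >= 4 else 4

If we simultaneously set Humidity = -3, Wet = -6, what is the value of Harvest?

The joint intervention fixes Humidity = -3, Wet = -6, removing each variable's own equation.
Growth = Wet·Sprinkler  [with Wet=-6, Sprinkler=6]  = -36
Harvest = -2·Growth + 2·Rain - 3  [with Growth=-36, Rain=-1]  = 67

67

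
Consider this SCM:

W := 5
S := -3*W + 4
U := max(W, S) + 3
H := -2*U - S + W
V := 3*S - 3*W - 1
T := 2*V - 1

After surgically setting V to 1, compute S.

-11

Under do(V=1), the mechanism V := 3*S - 3*W - 1 is discarded; V is fixed at 1.
No directed path runs from V to S, so S keeps its natural value.
S = -3*W + 4  [with W=5]  = -11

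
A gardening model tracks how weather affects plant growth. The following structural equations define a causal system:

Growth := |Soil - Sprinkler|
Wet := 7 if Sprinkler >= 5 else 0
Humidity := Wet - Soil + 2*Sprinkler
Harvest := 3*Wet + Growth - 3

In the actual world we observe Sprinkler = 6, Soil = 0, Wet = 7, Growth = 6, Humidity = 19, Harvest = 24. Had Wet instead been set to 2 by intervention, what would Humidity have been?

do(Wet=2) replaces the equation Wet := 7 if Sprinkler >= 5 else 0 with the constant Wet = 2.
Humidity = Wet - Soil + 2*Sprinkler  [with Wet=2, Soil=0, Sprinkler=6]  = 14

14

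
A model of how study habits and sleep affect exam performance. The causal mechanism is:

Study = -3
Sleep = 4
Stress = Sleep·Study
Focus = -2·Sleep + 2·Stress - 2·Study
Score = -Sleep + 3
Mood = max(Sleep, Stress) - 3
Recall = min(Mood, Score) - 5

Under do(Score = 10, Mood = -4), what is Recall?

-9

Under do(Score = 10, Mood = -4), each intervened variable's structural equation is replaced by its fixed value.
Recall = min(Mood, Score) - 5  [with Mood=-4, Score=10]  = -9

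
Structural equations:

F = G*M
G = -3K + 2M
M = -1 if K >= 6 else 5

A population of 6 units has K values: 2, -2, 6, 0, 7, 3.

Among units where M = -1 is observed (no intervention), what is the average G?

Conditioning on M=-1 selects the 2 unit(s) with K ∈ {6, 7}. Their G values: -20, -23. Mean = -21.5.

-21.5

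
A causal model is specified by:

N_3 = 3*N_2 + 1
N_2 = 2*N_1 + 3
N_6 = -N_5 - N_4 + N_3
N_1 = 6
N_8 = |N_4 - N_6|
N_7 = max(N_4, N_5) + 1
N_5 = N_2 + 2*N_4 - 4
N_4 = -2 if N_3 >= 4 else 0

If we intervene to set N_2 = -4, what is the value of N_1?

Under do(N_2=-4), the mechanism N_2 = 2*N_1 + 3 is discarded; N_2 is fixed at -4.
N_1 is not downstream of the intervention, so its value is determined by the original equations.

6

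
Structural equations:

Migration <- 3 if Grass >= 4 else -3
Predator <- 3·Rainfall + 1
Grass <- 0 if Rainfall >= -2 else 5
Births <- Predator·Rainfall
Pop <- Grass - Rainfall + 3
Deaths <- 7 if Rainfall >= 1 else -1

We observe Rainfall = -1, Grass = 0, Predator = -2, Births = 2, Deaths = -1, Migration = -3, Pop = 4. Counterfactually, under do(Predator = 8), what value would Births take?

The intervention breaks the incoming arrows to Predator: Predator <- 3·Rainfall + 1 no longer applies, and Predator = 8.
Births = Predator·Rainfall  [with Predator=8, Rainfall=-1]  = -8

-8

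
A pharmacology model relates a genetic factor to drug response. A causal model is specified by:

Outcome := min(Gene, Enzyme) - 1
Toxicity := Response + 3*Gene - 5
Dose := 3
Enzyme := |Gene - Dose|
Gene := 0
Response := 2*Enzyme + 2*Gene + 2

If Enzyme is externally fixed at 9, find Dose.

Under do(Enzyme=9), the mechanism Enzyme := |Gene - Dose| is discarded; Enzyme is fixed at 9.
Since Dose is not a descendant of the intervened variable, it is unaffected.

3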